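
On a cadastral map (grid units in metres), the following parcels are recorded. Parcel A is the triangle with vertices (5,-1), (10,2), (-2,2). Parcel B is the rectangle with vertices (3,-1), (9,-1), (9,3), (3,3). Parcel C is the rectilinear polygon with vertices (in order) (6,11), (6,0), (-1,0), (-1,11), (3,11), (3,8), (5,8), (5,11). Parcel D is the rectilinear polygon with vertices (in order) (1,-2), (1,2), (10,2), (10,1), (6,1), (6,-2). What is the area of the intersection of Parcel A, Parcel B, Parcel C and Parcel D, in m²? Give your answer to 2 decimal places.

6.00

The intersection is the polygon with vertices (6,2), (6,1), (6,0), (3,0), (3,2).
By the shoelace formula its area is 6.00.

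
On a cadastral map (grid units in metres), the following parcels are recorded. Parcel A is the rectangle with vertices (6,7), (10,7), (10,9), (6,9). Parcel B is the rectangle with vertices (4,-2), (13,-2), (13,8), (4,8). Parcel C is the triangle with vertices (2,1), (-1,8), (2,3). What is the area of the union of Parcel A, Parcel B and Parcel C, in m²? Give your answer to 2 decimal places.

By inclusion–exclusion:
Individual areas: |Parcel A| = 8, |Parcel B| = 90, |Parcel C| = 3.
|Parcel A∩Parcel B|: x∈[6,10], y∈[7,8] → 4·1 = 4.
|Parcel A∩Parcel C| = 0.
|Parcel B∩Parcel C| = 0.
|Parcel A∩Parcel B∩Parcel C| = 0.
|Parcel A ∪ Parcel B ∪ Parcel C| = 101 − 4 + 0 = 97.00.

97.00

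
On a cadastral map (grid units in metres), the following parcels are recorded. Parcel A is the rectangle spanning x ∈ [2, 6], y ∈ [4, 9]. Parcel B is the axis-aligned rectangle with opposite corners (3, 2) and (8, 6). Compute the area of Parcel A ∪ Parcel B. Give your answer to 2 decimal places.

By inclusion–exclusion:
Individual areas: |Parcel A| = 20, |Parcel B| = 20.
|Parcel A∩Parcel B|: x∈[3,6], y∈[4,6] → 3·2 = 6.
|Parcel A ∪ Parcel B| = 40 − 6 = 34.00.

34.00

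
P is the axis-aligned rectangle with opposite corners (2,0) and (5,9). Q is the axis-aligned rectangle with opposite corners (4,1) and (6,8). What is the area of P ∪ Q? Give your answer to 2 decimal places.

34.00

By inclusion–exclusion:
Individual areas: |P| = 27, |Q| = 14.
|P∩Q|: x∈[4,5], y∈[1,8] → 1·7 = 7.
|P ∪ Q| = 41 − 7 = 34.00.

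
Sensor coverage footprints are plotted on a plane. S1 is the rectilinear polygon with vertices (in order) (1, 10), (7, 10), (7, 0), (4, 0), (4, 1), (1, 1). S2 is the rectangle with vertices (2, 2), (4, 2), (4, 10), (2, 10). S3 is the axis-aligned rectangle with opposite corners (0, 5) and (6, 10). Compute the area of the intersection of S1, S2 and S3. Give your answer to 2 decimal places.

10.00

The intersection is the polygon with vertices (4,5), (2,5), (2,10), (4,10).
By the shoelace formula its area is 10.00.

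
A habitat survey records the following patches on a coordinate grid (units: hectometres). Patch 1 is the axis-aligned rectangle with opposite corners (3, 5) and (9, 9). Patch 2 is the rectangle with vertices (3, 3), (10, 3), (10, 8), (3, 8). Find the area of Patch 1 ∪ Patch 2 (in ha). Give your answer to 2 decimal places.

By inclusion–exclusion:
Individual areas: |Patch 1| = 24, |Patch 2| = 35.
|Patch 1∩Patch 2|: x∈[3,9], y∈[5,8] → 6·3 = 18.
|Patch 1 ∪ Patch 2| = 59 − 18 = 41.00.

41.00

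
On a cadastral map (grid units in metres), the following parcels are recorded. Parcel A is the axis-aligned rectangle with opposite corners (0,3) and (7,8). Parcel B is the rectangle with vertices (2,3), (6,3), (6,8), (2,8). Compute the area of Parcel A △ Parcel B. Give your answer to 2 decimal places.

|Parcel A∩Parcel B|: x∈[2,6], y∈[3,8] → 4·5 = 20.
|Parcel A △ Parcel B| = |Parcel A| + |Parcel B| − 2·|Parcel A∩Parcel B| = 35 + 20 − 40 = 15.00.

15.00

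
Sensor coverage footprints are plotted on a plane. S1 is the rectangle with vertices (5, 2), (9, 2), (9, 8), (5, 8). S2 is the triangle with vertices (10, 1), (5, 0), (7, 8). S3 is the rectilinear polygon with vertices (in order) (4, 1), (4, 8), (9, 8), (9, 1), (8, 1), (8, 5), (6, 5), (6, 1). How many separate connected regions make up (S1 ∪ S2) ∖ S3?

(S1 ∪ S2) ∖ S3 is a single connected region.

1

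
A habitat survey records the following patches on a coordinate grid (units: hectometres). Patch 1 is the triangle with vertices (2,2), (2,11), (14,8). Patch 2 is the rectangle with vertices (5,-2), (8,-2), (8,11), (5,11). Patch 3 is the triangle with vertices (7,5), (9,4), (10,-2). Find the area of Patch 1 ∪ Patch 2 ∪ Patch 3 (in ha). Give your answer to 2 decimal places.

80.71

By inclusion–exclusion:
Individual areas: |Patch 1| = 54, |Patch 2| = 39, |Patch 3| = 5.5.
|Patch 1∩Patch 2| = 16.875.
|Patch 1∩Patch 3| = 0.0809.
|Patch 2∩Patch 3| = 0.9167.
|Patch 1∩Patch 2∩Patch 3| = 0.0809.
|Patch 1 ∪ Patch 2 ∪ Patch 3| = 98.5 − 17.8725 + 0.0809 = 80.71.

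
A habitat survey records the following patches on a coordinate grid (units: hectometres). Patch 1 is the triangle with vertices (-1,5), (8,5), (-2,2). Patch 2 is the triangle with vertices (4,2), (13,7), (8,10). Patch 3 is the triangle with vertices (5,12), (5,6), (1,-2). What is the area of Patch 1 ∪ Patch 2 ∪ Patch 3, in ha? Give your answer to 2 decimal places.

48.46

By inclusion–exclusion:
Individual areas: |Patch 1| = 13.5, |Patch 2| = 26, |Patch 3| = 12.
|Patch 1∩Patch 2| = 1.1029.
|Patch 1∩Patch 3| = 1.9398.
|Patch 2∩Patch 3| = 0.
|Patch 1∩Patch 2∩Patch 3| = 0.
|Patch 1 ∪ Patch 2 ∪ Patch 3| = 51.5 − 3.0427 + 0 = 48.46.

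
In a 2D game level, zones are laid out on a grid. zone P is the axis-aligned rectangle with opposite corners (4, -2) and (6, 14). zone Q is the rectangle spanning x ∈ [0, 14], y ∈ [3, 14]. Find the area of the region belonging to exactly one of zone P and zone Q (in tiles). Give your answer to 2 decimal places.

142.00

|zone P∩zone Q|: x∈[4,6], y∈[3,14] → 2·11 = 22.
|zone P △ zone Q| = |zone P| + |zone Q| − 2·|zone P∩zone Q| = 32 + 154 − 44 = 142.00.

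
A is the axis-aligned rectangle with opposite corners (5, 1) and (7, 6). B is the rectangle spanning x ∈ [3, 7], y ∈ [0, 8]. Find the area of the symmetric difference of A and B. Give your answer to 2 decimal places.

|A∩B|: x∈[5,7], y∈[1,6] → 2·5 = 10.
|A △ B| = |A| + |B| − 2·|A∩B| = 10 + 32 − 20 = 22.00.

22.00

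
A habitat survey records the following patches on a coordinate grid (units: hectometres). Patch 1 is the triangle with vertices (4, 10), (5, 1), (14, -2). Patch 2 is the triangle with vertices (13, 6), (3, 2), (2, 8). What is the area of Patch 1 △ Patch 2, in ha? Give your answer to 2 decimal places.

45.90

|Patch 1| = 39, |Patch 2| = 32, |Patch 1∩Patch 2| = 12.5509.
|Patch 1 △ Patch 2| = |Patch 1| + |Patch 2| − 2·|Patch 1∩Patch 2| = 39 + 32 − 25.1019 = 45.90.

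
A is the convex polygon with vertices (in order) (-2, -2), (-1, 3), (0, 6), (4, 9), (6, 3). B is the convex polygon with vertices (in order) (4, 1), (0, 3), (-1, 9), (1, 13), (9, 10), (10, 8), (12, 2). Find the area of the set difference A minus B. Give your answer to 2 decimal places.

13.50

|A| = 43, |A∩B| = 29.5.
|A ∖ B| = |A| − |A∩B| = 43 − 29.5 = 13.50.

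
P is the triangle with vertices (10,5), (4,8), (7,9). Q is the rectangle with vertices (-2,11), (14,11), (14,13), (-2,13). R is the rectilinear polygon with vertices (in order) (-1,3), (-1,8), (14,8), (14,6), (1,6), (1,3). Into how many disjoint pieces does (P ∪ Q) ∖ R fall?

(P ∪ Q) ∖ R splits into 3 disjoint pieces (area 0.625, area 1.875, area 32).

3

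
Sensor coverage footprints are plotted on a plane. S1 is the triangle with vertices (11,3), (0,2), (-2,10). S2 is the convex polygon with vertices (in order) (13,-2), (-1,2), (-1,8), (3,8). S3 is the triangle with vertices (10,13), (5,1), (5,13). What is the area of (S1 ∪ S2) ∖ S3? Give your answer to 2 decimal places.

66.68

|S1 ∪ S2| = 71.3393.
|(S1 ∪ S2) ∩ S3| = 4.6557.
|(S1 ∪ S2) ∖ S3| = 71.3393 − 4.6557 = 66.68.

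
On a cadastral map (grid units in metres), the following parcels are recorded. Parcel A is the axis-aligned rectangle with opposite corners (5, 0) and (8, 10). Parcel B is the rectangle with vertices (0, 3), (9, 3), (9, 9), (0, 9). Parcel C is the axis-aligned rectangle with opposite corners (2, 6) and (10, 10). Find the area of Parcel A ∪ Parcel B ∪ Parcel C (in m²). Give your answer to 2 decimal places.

74.00

By inclusion–exclusion:
Individual areas: |Parcel A| = 30, |Parcel B| = 54, |Parcel C| = 32.
|Parcel A∩Parcel B|: x∈[5,8], y∈[3,9] → 3·6 = 18.
|Parcel A∩Parcel C|: x∈[5,8], y∈[6,10] → 3·4 = 12.
|Parcel B∩Parcel C|: x∈[2,9], y∈[6,9] → 7·3 = 21.
|Parcel A∩Parcel B∩Parcel C| = 9.
|Parcel A ∪ Parcel B ∪ Parcel C| = 116 − 51 + 9 = 74.00.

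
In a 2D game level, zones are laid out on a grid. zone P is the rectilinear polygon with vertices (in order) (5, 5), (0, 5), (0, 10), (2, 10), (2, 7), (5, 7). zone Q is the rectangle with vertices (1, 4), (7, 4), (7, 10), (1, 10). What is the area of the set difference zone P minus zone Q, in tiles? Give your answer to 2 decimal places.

5.00

|zone P| = 16, |zone P∩zone Q| = 11.
|zone P ∖ zone Q| = |zone P| − |zone P∩zone Q| = 16 − 11 = 5.00.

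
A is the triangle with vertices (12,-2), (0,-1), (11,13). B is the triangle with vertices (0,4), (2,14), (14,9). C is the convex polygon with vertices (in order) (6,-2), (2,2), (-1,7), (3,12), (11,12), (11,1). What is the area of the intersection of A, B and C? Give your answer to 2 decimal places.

The intersection is the polygon with vertices (11,10.25), (11,7.929), (5.461,5.95), (9.372,10.928).
By the shoelace formula its area is 11.81.

11.81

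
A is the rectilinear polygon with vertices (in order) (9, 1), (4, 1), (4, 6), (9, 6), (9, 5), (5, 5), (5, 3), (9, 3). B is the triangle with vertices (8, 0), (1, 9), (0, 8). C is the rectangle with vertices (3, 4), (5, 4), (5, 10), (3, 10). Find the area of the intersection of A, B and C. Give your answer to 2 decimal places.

The intersection is the polygon with vertices (4.889,4), (4,4), (4,5.143).
By the shoelace formula its area is 0.51.

0.51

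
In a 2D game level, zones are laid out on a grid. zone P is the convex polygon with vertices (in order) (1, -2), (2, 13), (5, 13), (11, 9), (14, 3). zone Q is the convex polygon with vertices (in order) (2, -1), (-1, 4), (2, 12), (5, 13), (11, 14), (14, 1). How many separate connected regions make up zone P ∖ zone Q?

zone P ∖ zone Q splits into 3 disjoint pieces (area 2.2965, area 1.5405, area 0.4332).

3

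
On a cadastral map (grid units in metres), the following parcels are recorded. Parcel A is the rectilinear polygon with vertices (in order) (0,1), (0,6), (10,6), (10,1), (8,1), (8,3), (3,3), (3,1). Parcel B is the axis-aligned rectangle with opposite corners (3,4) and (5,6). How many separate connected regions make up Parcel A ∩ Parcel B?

Parcel A ∩ Parcel B is a single connected region.

1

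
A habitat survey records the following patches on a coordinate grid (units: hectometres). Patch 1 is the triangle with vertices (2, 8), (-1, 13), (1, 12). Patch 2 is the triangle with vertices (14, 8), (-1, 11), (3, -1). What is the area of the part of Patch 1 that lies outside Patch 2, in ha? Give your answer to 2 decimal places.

|Patch 1| = 3.5, |Patch 1∩Patch 2| = 1.2057.
|Patch 1 ∖ Patch 2| = |Patch 1| − |Patch 1∩Patch 2| = 3.5 − 1.2057 = 2.29.

2.29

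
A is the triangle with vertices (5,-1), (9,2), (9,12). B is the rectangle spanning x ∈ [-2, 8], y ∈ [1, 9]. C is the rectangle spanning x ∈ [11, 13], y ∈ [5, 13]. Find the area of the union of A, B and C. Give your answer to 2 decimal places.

By inclusion–exclusion:
Individual areas: |A| = 20, |B| = 80, |C| = 16.
|A∩B| = 9.1987.
|A∩C| = 0.
|B∩C| = 0 (no overlap).
|A∩B∩C| = 0.
|A ∪ B ∪ C| = 116 − 9.1987 + 0 = 106.80.

106.80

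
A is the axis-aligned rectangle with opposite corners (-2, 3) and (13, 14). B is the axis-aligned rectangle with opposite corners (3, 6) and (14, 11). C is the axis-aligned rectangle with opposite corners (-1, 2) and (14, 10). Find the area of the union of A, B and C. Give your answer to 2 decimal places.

188.00

By inclusion–exclusion:
Individual areas: |A| = 165, |B| = 55, |C| = 120.
|A∩B|: x∈[3,13], y∈[6,11] → 10·5 = 50.
|A∩C|: x∈[-1,13], y∈[3,10] → 14·7 = 98.
|B∩C|: x∈[3,14], y∈[6,10] → 11·4 = 44.
|A∩B∩C| = 40.
|A ∪ B ∪ C| = 340 − 192 + 40 = 188.00.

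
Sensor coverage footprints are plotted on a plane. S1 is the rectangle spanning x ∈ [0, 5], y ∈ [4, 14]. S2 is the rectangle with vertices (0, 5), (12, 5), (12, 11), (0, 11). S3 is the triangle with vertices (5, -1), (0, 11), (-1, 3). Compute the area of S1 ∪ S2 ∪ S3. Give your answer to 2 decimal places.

107.79

By inclusion–exclusion:
Individual areas: |S1| = 50, |S2| = 72, |S3| = 26.
|S1∩S2|: x∈[0,5], y∈[5,11] → 5·6 = 30.
|S1∩S3| = 10.2083.
|S2∩S3| = 7.5.
|S1∩S2∩S3| = 7.5.
|S1 ∪ S2 ∪ S3| = 148 − 47.7083 + 7.5 = 107.79.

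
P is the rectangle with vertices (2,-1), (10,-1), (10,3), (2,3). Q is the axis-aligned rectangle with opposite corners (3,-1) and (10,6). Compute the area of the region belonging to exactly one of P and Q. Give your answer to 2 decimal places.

|P∩Q|: x∈[3,10], y∈[-1,3] → 7·4 = 28.
|P △ Q| = |P| + |Q| − 2·|P∩Q| = 32 + 49 − 56 = 25.00.

25.00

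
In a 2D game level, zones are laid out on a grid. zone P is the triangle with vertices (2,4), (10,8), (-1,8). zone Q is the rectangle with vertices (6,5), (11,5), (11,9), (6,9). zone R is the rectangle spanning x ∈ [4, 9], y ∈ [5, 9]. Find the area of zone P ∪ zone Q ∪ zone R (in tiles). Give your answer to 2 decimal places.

41.00

By inclusion–exclusion:
Individual areas: |zone P| = 22, |zone Q| = 20, |zone R| = 20.
|zone P∩zone Q| = 4.
|zone P∩zone R| = 8.75.
|zone Q∩zone R|: x∈[6,9], y∈[5,9] → 3·4 = 12.
|zone P∩zone Q∩zone R| = 3.75.
|zone P ∪ zone Q ∪ zone R| = 62 − 24.75 + 3.75 = 41.00.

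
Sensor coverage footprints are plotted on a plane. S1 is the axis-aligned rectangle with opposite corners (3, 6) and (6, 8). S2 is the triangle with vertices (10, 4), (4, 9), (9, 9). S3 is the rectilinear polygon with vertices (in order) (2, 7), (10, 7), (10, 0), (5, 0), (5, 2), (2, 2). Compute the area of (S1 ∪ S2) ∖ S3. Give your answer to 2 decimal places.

10.73

|S1 ∪ S2| = 18.2333.
|(S1 ∪ S2) ∩ S3| = 7.5.
|(S1 ∪ S2) ∖ S3| = 18.2333 − 7.5 = 10.73.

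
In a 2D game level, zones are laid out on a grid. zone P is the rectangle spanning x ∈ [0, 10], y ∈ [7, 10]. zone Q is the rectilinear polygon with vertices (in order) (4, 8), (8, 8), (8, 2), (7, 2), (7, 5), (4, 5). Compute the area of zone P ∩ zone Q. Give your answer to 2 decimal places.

The intersection is the polygon with vertices (4,7), (4,8), (8,8), (8,7).
By the shoelace formula its area is 4.00.

4.00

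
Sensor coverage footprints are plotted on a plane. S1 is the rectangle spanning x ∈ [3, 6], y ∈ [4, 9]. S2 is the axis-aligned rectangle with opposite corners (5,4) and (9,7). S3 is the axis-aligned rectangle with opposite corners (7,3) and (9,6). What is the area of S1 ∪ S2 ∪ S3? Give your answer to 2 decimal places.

26.00

By inclusion–exclusion:
Individual areas: |S1| = 15, |S2| = 12, |S3| = 6.
|S1∩S2|: x∈[5,6], y∈[4,7] → 1·3 = 3.
|S1∩S3| = 0 (no overlap).
|S2∩S3|: x∈[7,9], y∈[4,6] → 2·2 = 4.
|S1∩S2∩S3| = 0.
|S1 ∪ S2 ∪ S3| = 33 − 7 + 0 = 26.00.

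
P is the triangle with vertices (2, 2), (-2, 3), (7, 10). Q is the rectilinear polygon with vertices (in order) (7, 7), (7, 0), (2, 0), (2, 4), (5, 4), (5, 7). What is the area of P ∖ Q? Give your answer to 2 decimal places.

17.24

|P| = 18.5, |P∩Q| = 1.2625.
|P ∖ Q| = |P| − |P∩Q| = 18.5 − 1.2625 = 17.24.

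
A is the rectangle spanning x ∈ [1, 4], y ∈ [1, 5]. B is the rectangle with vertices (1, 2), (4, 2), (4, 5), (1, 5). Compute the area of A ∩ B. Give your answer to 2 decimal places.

9.00

|A∩B|: x∈[1,4], y∈[2,5] → 3·3 = 9.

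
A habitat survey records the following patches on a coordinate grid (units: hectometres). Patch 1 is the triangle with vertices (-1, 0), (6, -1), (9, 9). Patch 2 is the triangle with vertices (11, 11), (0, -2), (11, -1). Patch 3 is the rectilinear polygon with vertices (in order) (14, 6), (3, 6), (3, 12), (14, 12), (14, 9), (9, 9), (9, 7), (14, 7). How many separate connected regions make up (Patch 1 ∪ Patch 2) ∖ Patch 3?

(Patch 1 ∪ Patch 2) ∖ Patch 3 splits into 2 disjoint pieces (area 67.2696, area 3.9441).

2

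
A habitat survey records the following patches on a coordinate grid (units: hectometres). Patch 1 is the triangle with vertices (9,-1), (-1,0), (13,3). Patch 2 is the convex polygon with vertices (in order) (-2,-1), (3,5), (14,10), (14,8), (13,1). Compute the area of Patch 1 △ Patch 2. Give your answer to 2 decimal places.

77.70

|Patch 1| = 22, |Patch 2| = 88, |Patch 1∩Patch 2| = 16.1495.
|Patch 1 △ Patch 2| = |Patch 1| + |Patch 2| − 2·|Patch 1∩Patch 2| = 22 + 88 − 32.2989 = 77.70.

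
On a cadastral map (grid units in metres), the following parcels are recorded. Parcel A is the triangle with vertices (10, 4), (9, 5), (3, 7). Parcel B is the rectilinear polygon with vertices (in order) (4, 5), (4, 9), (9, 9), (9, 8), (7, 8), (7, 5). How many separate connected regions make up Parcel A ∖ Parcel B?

Parcel A ∖ Parcel B splits into 2 disjoint pieces (area 1.2381, area 0.0476).

2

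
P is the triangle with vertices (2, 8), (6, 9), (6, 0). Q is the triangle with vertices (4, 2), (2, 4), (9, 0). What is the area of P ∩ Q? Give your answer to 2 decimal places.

The intersection is the polygon with vertices (6,1.2), (5.25,1.5), (4.8,2.4), (6,1.714).
By the shoelace formula its area is 0.58.

0.58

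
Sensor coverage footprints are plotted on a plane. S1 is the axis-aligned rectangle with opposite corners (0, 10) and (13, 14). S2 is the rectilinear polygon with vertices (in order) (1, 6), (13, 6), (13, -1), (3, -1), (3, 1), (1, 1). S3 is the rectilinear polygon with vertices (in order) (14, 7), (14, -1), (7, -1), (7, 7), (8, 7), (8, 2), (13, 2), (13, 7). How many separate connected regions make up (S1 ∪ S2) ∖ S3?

(S1 ∪ S2) ∖ S3 splits into 3 disjoint pieces (area 52, area 38, area 20).

3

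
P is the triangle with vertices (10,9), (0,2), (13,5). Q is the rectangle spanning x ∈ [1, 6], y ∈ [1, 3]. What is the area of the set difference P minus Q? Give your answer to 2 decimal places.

|P| = 30.5, |P∩Q| = 1.2178.
|P ∖ Q| = |P| − |P∩Q| = 30.5 − 1.2178 = 29.28.

29.28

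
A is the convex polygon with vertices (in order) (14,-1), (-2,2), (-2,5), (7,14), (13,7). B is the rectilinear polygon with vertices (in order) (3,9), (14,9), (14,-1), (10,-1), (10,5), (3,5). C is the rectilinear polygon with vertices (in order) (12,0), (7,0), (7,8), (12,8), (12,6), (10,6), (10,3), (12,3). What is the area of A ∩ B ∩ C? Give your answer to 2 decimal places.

19.00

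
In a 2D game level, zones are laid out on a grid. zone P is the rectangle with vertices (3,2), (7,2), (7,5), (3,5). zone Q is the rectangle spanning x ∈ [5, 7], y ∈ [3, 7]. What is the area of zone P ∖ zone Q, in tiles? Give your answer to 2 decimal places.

8.00

|zone P∩zone Q|: x∈[5,7], y∈[3,5] → 2·2 = 4.
|zone P| = 12.
|zone P ∖ zone Q| = |zone P| − |zone P∩zone Q| = 12 − 4 = 8.00.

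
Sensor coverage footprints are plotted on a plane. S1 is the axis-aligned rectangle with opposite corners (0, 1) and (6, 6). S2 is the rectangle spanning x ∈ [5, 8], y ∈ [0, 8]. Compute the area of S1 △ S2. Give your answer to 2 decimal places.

44.00

|S1∩S2|: x∈[5,6], y∈[1,6] → 1·5 = 5.
|S1 △ S2| = |S1| + |S2| − 2·|S1∩S2| = 30 + 24 − 10 = 44.00.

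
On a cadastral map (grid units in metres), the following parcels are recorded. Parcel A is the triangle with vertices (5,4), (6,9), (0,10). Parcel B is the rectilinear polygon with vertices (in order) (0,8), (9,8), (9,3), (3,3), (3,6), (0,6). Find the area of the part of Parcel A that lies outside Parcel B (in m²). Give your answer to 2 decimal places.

7.23

|Parcel A| = 15.5, |Parcel A∩Parcel B| = 8.2667.
|Parcel A ∖ Parcel B| = |Parcel A| − |Parcel A∩Parcel B| = 15.5 − 8.2667 = 7.23.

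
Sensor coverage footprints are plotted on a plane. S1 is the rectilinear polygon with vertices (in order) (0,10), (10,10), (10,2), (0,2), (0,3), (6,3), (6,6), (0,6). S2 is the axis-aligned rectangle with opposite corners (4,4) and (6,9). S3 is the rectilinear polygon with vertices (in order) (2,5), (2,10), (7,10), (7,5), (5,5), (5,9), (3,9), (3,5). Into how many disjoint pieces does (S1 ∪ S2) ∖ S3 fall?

2

(S1 ∪ S2) ∖ S3 splits into 2 disjoint pieces (area 42, area 8).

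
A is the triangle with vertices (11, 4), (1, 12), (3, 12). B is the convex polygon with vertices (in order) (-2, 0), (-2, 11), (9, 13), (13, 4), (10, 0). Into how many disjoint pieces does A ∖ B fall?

1

A ∖ B is a single connected region.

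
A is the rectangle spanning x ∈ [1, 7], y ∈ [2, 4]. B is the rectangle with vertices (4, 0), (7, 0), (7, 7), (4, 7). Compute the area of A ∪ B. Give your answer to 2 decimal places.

27.00

By inclusion–exclusion:
Individual areas: |A| = 12, |B| = 21.
|A∩B|: x∈[4,7], y∈[2,4] → 3·2 = 6.
|A ∪ B| = 33 − 6 = 27.00.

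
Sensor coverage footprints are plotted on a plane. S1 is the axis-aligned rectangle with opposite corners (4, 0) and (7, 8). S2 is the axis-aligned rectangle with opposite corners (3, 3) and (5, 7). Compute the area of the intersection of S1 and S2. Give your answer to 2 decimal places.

4.00

|S1∩S2|: x∈[4,5], y∈[3,7] → 1·4 = 4.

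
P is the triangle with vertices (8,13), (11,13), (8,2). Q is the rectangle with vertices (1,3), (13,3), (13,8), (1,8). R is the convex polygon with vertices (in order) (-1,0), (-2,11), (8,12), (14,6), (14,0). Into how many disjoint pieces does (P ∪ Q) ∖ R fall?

(P ∪ Q) ∖ R splits into 2 disjoint pieces (area 5.7857, area 0.5).

2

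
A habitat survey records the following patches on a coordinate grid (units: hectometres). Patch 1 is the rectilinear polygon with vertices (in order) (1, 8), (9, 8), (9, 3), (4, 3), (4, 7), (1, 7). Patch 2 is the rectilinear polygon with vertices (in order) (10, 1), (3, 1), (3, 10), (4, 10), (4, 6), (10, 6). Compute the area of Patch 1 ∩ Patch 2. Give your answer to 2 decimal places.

16.00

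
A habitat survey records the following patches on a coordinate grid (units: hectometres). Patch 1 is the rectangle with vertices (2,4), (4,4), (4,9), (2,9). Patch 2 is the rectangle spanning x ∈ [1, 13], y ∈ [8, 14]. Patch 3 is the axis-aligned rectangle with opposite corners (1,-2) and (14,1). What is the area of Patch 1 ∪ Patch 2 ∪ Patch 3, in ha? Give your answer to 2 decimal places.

119.00

By inclusion–exclusion:
Individual areas: |Patch 1| = 10, |Patch 2| = 72, |Patch 3| = 39.
|Patch 1∩Patch 2|: x∈[2,4], y∈[8,9] → 2·1 = 2.
|Patch 1∩Patch 3| = 0 (no overlap).
|Patch 2∩Patch 3| = 0 (no overlap).
|Patch 1∩Patch 2∩Patch 3| = 0.
|Patch 1 ∪ Patch 2 ∪ Patch 3| = 121 − 2 + 0 = 119.00.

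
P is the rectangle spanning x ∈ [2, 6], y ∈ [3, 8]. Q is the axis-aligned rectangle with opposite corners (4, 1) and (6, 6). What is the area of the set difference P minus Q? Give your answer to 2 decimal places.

14.00

|P∩Q|: x∈[4,6], y∈[3,6] → 2·3 = 6.
|P| = 20.
|P ∖ Q| = |P| − |P∩Q| = 20 − 6 = 14.00.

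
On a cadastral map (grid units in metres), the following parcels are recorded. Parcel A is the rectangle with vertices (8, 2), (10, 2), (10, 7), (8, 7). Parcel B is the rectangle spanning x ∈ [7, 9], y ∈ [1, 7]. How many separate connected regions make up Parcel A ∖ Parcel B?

Parcel A ∖ Parcel B is a single connected region.

1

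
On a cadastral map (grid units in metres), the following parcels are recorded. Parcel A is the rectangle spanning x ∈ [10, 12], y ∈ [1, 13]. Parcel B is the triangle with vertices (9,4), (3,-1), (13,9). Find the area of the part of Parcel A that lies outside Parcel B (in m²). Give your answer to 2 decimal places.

|Parcel A| = 24, |Parcel A∩Parcel B| = 1.
|Parcel A ∖ Parcel B| = |Parcel A| − |Parcel A∩Parcel B| = 24 − 1 = 23.00.

23.00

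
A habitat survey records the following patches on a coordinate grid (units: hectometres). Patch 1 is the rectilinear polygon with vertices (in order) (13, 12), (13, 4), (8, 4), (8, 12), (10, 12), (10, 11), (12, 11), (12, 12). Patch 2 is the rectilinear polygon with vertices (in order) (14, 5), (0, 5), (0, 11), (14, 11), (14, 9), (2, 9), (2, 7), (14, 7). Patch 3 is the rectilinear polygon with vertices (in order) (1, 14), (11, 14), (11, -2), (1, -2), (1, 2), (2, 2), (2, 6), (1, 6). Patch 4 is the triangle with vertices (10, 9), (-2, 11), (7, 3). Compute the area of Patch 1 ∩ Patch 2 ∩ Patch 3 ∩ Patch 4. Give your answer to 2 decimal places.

1.33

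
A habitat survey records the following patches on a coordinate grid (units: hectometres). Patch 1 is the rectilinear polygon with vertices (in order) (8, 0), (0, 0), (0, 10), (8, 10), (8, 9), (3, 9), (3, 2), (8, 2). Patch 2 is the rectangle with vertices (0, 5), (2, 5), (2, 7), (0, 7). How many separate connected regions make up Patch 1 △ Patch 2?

1

Patch 1 △ Patch 2 is a single connected region.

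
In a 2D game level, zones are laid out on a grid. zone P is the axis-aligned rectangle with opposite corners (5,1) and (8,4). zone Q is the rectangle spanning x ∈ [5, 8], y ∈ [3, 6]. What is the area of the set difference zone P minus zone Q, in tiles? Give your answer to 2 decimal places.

|zone P∩zone Q|: x∈[5,8], y∈[3,4] → 3·1 = 3.
|zone P| = 9.
|zone P ∖ zone Q| = |zone P| − |zone P∩zone Q| = 9 − 3 = 6.00.

6.00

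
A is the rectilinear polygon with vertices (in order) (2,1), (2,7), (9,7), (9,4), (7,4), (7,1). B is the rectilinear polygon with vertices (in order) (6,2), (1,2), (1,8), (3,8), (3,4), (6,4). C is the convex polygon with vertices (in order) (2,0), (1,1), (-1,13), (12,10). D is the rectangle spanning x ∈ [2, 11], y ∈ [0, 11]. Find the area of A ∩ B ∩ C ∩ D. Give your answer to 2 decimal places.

The intersection is the polygon with vertices (3,4), (6,4), (4,2), (2,2), (2,7), (3,7).
By the shoelace formula its area is 9.00.

9.00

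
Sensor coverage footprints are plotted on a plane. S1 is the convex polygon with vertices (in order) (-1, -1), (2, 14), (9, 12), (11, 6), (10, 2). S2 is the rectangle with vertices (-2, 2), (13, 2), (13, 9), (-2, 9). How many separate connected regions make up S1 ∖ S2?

2

S1 ∖ S2 splits into 2 disjoint pieces (area 15.6, area 32).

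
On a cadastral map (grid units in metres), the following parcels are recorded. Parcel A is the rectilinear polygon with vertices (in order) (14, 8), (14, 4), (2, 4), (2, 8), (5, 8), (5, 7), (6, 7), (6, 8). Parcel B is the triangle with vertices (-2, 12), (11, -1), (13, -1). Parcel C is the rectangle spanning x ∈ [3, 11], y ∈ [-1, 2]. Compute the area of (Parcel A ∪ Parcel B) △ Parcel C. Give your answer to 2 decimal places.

73.16

|Parcel A ∪ Parcel B| = 56.3077.
|(Parcel A ∪ Parcel B) ∩ Parcel C| = 3.5744.
|(Parcel A ∪ Parcel B) △ Parcel C| = 56.3077 + 24 − 7.1487 = 73.16.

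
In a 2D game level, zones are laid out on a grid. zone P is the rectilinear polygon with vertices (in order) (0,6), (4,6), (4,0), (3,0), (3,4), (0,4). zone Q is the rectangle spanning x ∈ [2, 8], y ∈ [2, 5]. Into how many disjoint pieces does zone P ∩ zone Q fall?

1

zone P ∩ zone Q is a single connected region.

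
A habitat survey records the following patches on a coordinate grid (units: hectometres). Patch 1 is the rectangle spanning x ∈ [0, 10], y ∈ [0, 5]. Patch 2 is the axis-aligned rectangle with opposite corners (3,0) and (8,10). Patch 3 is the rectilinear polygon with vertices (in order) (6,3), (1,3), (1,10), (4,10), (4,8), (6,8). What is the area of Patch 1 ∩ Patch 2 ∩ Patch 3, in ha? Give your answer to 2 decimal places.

6.00

The intersection is the polygon with vertices (3,5), (6,5), (6,3), (3,3).
By the shoelace formula its area is 6.00.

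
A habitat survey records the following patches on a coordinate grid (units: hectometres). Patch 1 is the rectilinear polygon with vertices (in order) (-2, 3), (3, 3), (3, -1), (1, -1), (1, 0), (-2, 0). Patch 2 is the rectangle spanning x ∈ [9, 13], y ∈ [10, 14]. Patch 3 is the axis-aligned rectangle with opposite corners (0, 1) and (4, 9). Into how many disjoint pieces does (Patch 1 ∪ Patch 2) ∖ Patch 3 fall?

(Patch 1 ∪ Patch 2) ∖ Patch 3 splits into 2 disjoint pieces (area 11, area 16).

2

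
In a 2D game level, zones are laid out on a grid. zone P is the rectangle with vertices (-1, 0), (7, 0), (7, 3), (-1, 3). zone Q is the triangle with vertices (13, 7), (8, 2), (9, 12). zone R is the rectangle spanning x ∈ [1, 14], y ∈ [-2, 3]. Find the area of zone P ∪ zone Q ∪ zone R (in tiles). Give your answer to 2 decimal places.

By inclusion–exclusion:
Individual areas: |zone P| = 24, |zone Q| = 22.5, |zone R| = 65.
|zone P∩zone Q| = 0.
|zone P∩zone R|: x∈[1,7], y∈[0,3] → 6·3 = 18.
|zone Q∩zone R| = 0.45.
|zone P∩zone Q∩zone R| = 0.
|zone P ∪ zone Q ∪ zone R| = 111.5 − 18.45 + 0 = 93.05.

93.05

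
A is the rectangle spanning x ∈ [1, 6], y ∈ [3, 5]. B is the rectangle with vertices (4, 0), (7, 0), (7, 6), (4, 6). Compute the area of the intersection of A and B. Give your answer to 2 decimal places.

4.00

|A∩B|: x∈[4,6], y∈[3,5] → 2·2 = 4.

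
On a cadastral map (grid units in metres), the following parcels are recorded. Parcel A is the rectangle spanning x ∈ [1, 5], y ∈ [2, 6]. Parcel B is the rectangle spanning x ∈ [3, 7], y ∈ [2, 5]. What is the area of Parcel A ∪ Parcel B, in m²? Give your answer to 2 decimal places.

By inclusion–exclusion:
Individual areas: |Parcel A| = 16, |Parcel B| = 12.
|Parcel A∩Parcel B|: x∈[3,5], y∈[2,5] → 2·3 = 6.
|Parcel A ∪ Parcel B| = 28 − 6 = 22.00.

22.00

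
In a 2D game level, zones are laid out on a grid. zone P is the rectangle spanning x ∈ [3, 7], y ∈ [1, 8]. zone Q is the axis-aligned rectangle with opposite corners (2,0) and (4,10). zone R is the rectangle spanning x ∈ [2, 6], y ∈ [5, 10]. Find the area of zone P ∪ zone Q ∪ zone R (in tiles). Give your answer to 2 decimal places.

45.00

By inclusion–exclusion:
Individual areas: |zone P| = 28, |zone Q| = 20, |zone R| = 20.
|zone P∩zone Q|: x∈[3,4], y∈[1,8] → 1·7 = 7.
|zone P∩zone R|: x∈[3,6], y∈[5,8] → 3·3 = 9.
|zone Q∩zone R|: x∈[2,4], y∈[5,10] → 2·5 = 10.
|zone P∩zone Q∩zone R| = 3.
|zone P ∪ zone Q ∪ zone R| = 68 − 26 + 3 = 45.00.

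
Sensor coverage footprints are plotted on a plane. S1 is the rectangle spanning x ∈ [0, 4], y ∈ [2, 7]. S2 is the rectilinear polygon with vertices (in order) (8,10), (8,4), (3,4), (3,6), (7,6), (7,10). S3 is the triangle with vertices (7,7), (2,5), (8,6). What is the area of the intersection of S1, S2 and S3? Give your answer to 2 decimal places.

The intersection is the polygon with vertices (3,5.4), (4,5.8), (4,5.333), (3,5.167).
By the shoelace formula its area is 0.35.

0.35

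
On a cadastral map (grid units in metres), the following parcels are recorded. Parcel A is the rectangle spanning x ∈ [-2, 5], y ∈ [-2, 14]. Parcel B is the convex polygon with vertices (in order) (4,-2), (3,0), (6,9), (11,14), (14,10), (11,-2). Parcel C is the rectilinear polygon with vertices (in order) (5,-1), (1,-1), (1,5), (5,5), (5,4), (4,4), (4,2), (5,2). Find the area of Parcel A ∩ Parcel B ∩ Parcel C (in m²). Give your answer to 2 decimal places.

5.75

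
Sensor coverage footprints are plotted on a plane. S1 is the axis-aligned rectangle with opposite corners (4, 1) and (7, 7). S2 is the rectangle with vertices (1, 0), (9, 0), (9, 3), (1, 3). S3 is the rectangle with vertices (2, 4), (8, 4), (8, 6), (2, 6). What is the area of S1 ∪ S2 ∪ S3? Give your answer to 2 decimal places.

42.00

By inclusion–exclusion:
Individual areas: |S1| = 18, |S2| = 24, |S3| = 12.
|S1∩S2|: x∈[4,7], y∈[1,3] → 3·2 = 6.
|S1∩S3|: x∈[4,7], y∈[4,6] → 3·2 = 6.
|S2∩S3| = 0 (no overlap).
|S1∩S2∩S3| = 0.
|S1 ∪ S2 ∪ S3| = 54 − 12 + 0 = 42.00.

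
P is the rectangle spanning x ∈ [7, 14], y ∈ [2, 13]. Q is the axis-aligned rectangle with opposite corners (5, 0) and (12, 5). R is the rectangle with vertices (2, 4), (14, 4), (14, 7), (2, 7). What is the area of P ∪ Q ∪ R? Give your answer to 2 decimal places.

110.00

By inclusion–exclusion:
Individual areas: |P| = 77, |Q| = 35, |R| = 36.
|P∩Q|: x∈[7,12], y∈[2,5] → 5·3 = 15.
|P∩R|: x∈[7,14], y∈[4,7] → 7·3 = 21.
|Q∩R|: x∈[5,12], y∈[4,5] → 7·1 = 7.
|P∩Q∩R| = 5.
|P ∪ Q ∪ R| = 148 − 43 + 5 = 110.00.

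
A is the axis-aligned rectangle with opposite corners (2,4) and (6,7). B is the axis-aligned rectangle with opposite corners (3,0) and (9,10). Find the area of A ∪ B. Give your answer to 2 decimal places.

By inclusion–exclusion:
Individual areas: |A| = 12, |B| = 60.
|A∩B|: x∈[3,6], y∈[4,7] → 3·3 = 9.
|A ∪ B| = 72 − 9 = 63.00.

63.00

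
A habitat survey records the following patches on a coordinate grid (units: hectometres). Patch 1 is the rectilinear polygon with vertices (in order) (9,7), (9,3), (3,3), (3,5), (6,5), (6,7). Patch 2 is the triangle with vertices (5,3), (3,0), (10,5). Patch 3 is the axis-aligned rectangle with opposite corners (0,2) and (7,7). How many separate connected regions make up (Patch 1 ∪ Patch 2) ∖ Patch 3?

(Patch 1 ∪ Patch 2) ∖ Patch 3 splits into 2 disjoint pieces (area 8.1714, area 1.4667).

2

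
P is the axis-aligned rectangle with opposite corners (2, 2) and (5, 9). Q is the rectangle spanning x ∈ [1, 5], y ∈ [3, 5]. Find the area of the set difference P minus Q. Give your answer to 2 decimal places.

15.00

|P∩Q|: x∈[2,5], y∈[3,5] → 3·2 = 6.
|P| = 21.
|P ∖ Q| = |P| − |P∩Q| = 21 − 6 = 15.00.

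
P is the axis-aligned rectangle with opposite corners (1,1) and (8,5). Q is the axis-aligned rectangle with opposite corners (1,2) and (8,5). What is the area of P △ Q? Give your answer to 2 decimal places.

7.00

|P∩Q|: x∈[1,8], y∈[2,5] → 7·3 = 21.
|P △ Q| = |P| + |Q| − 2·|P∩Q| = 28 + 21 − 42 = 7.00.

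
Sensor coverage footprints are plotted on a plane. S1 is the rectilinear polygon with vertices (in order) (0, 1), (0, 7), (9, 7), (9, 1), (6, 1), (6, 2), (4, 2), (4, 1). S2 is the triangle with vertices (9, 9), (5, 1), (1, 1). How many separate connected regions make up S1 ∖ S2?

S1 ∖ S2 splits into 2 disjoint pieces (area 24, area 14.25).

2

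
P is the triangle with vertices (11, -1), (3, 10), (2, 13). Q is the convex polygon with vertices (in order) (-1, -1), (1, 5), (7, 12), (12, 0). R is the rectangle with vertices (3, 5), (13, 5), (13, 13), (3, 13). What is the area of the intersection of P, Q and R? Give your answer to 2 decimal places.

2.55

The intersection is the polygon with vertices (4.51,9.095), (7.143,5), (6.636,5), (4.049,8.557).
By the shoelace formula its area is 2.55.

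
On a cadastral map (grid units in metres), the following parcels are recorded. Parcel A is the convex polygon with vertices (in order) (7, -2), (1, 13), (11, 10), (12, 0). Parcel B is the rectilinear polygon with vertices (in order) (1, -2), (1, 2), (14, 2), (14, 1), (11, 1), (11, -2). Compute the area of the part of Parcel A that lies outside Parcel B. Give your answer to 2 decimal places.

75.15

|Parcel A| = 92, |Parcel A∩Parcel B| = 16.85.
|Parcel A ∖ Parcel B| = |Parcel A| − |Parcel A∩Parcel B| = 92 − 16.85 = 75.15.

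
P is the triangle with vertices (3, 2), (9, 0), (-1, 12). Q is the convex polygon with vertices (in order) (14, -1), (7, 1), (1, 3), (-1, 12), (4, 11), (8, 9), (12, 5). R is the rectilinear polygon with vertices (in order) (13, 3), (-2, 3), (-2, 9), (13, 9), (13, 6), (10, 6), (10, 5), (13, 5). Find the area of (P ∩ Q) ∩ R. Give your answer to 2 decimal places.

15.60

The region (P ∩ Q) ∩ R is the polygon with vertices (0.2,9), (1.5,9), (6.5,3), (2.6,3).
By the shoelace formula its area is 15.60.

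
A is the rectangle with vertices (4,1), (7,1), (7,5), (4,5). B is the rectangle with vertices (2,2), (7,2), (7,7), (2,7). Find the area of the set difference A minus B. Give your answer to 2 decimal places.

3.00

|A∩B|: x∈[4,7], y∈[2,5] → 3·3 = 9.
|A| = 12.
|A ∖ B| = |A| − |A∩B| = 12 − 9 = 3.00.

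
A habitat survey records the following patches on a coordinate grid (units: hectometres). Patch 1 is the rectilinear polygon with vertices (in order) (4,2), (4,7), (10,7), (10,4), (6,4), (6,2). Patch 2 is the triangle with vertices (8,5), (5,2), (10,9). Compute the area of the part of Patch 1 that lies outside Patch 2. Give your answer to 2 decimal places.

19.80

|Patch 1| = 22, |Patch 1∩Patch 2| = 2.2.
|Patch 1 ∖ Patch 2| = |Patch 1| − |Patch 1∩Patch 2| = 22 − 2.2 = 19.80.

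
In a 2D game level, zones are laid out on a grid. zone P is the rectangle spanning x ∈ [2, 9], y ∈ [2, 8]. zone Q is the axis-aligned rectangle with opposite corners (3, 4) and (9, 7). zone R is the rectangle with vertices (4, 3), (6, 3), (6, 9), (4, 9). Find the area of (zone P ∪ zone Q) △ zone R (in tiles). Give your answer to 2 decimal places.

34.00

|zone P ∪ zone Q| = 42.
|(zone P ∪ zone Q) ∩ zone R| = 10.
|(zone P ∪ zone Q) △ zone R| = 42 + 12 − 20 = 34.00.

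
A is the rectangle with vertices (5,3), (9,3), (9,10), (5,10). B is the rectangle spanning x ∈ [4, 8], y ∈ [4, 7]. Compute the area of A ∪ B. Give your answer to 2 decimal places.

By inclusion–exclusion:
Individual areas: |A| = 28, |B| = 12.
|A∩B|: x∈[5,8], y∈[4,7] → 3·3 = 9.
|A ∪ B| = 40 − 9 = 31.00.

31.00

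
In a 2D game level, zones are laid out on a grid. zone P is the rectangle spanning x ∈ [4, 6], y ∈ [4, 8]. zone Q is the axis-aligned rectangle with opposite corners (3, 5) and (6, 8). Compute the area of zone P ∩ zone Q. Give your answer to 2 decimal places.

|zone P∩zone Q|: x∈[4,6], y∈[5,8] → 2·3 = 6.

6.00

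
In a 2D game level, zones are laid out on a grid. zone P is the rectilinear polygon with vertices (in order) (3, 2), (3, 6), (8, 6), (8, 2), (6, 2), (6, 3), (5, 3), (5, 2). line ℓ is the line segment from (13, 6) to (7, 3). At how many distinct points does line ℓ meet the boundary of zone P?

1

The segment meets the boundary at (8,3.5).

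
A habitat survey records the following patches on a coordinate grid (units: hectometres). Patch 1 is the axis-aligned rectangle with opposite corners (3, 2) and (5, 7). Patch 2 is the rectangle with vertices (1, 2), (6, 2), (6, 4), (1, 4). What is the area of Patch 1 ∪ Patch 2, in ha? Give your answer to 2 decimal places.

By inclusion–exclusion:
Individual areas: |Patch 1| = 10, |Patch 2| = 10.
|Patch 1∩Patch 2|: x∈[3,5], y∈[2,4] → 2·2 = 4.
|Patch 1 ∪ Patch 2| = 20 − 4 = 16.00.

16.00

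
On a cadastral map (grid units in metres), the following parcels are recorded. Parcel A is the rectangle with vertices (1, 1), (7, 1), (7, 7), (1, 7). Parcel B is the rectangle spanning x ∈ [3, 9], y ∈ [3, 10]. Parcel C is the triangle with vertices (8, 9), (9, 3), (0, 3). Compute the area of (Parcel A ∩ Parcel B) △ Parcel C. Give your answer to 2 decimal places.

15.08

|Parcel A ∩ Parcel B| = 16.
|(Parcel A ∩ Parcel B) ∩ Parcel C| = 13.9583.
|(Parcel A ∩ Parcel B) △ Parcel C| = 16 + 27 − 27.9167 = 15.08.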